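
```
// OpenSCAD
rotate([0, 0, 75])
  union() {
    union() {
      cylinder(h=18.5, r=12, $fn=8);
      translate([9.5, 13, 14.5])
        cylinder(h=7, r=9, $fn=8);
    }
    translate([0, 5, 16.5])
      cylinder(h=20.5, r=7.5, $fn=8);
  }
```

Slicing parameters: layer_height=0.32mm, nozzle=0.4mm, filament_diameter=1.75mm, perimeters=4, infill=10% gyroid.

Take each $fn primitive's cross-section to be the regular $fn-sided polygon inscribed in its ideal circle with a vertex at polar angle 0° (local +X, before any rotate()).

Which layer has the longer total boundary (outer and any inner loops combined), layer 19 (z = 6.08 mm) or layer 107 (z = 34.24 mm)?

layer 19 (z = 6.08 mm)

Layer 19 (z = 6.08): the cylinder: section is a regular 8-gon, circumradius r=12 (perimeter = 2·8·12.000·sin(180°/8) = 73.48 mm); the cylinder at (9.5, 13) is absent (z outside [14.5, 21.5]); Merging all regions: only the r=12 cylinder is present, so the union is just that shape — boundary = 73.48 mm; the cylinder at (0, 5) does not reach this height (z outside [16.5, 37]); Merging all regions: only that combined region is present, so the union is just that shape — boundary = 73.48 mm; (whole slice rotated 75° about Z — lengths, areas and connectivity unchanged). So its perimeter = 73.48 mm. Layer 107 (z = 34.24): the cylinder is not intersected at this z (z outside [0, 18.5]); the cylinder at (9.5, 13) is absent (z outside [14.5, 21.5]); Combining (union): nothing is present at this height; the r=7.5 cylinder at (0, 5) contributes a regular 8-gon of circumradius 7.5 (perimeter = 2·8·7.500·sin(180°/8) = 45.92 mm); Taking the union: only the r=7.5 cylinder at (0, 5) is present, so the union is just that shape — boundary = 45.92 mm; (rotated 75° about Z; rotation is an isometry so areas/perimeters/island counts are preserved). So its perimeter = 45.92 mm. Layer 19 is larger (73.48 vs 45.92 mm).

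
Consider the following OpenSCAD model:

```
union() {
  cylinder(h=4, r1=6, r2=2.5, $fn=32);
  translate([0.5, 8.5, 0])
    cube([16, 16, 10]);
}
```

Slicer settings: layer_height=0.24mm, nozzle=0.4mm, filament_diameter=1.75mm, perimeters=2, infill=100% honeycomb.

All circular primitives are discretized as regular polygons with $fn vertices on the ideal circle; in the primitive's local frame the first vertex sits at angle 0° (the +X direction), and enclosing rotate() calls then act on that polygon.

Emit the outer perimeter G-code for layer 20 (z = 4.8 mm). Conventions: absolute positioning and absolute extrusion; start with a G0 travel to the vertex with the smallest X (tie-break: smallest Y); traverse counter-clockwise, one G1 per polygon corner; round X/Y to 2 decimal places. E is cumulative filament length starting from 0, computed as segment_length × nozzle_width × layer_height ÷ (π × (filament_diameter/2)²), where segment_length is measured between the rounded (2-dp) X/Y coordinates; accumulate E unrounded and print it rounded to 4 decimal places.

G0 X0.50 Y8.50 Z4.80
G1 X16.50 Y8.50 E0.6386
G1 X16.50 Y24.50 E1.2772
G1 X0.50 Y24.50 E1.9158
G1 X0.50 Y8.50 E2.5544

At z = 4.8 mm: the cone does not reach this height (z outside [0, 4]); the 16×16 cube at (0.5, 8.5) contributes its full rectangle; Merging all regions: only the 16×16 cube at (0.5, 8.5) is present, so the union is just that shape — 1 connected region. The outline is a single polygon with 4 vertices. Extrusion per mm of travel: 0.4 × 0.24 / (π × 0.875²) = 0.039912. Accumulating E over each segment gives final E = 2.5544.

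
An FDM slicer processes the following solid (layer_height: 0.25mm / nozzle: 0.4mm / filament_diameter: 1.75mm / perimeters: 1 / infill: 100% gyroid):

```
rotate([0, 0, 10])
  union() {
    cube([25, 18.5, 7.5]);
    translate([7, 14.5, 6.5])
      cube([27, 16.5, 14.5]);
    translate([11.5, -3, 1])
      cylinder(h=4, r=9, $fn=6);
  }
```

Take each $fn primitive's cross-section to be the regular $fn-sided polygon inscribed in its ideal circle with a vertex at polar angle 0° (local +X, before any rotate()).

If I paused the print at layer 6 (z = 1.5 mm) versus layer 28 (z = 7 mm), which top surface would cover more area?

layer 28 (z = 7 mm)

Layer 6 (z = 1.5): the cube (footprint 25×18.5) is included at this height (area 462.50 mm²); the cube at (7, 14.5) is absent (z outside [6.5, 21]); the cylinder at (11.5, -3): section is a regular 6-gon, circumradius r=9 (area = (6/2)·9.000²·sin(360°/6) = 210.44 mm²); Taking the union: the regions partially overlap — summed areas 672.94 mm² minus the doubly-counted overlap 56.42 mm² gives 616.53 mm² — area = 616.53 mm²; (whole slice rotated 10° about Z — lengths, areas and connectivity unchanged). So its area = 616.53 mm². Layer 28 (z = 7): the 25×18.5 cube contributes its full rectangle (area 462.50 mm²); the cube at (7, 14.5) is present — its section is the full 27×16.5 rectangle (area 445.50 mm²); the cylinder at (11.5, -3) does not reach this height (z outside [1, 5]); Taking the union: the regions partially overlap — summed areas 908.00 mm² minus the doubly-counted overlap 72.00 mm² gives 836.00 mm² — area = 836.00 mm²; (rotated 10° about Z; rotation is an isometry so areas/perimeters/island counts are preserved). So its area = 836.00 mm². Layer 28 is larger (836.00 vs 616.53 mm²).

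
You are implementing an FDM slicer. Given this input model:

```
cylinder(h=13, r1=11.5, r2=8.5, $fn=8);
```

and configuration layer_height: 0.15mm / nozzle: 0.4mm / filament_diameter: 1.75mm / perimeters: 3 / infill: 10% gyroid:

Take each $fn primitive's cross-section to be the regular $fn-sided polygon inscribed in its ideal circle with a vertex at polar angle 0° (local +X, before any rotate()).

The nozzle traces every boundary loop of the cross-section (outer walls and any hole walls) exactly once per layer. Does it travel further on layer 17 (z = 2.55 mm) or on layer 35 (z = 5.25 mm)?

layer 17 (z = 2.55 mm)

Layer 17 (z = 2.55): the cone (r1=11.5→r2=8.5) has section circumradius 10.912 here — a regular 8-gon (perimeter = 2·8·10.912·sin(180°/8) = 66.81 mm). So its perimeter = 66.81 mm. Layer 35 (z = 5.25): the cone (r1=11.5→r2=8.5) has section circumradius 10.288 here — a regular 8-gon (perimeter = 2·8·10.288·sin(180°/8) = 63.00 mm). So its perimeter = 63.00 mm. Layer 17 is larger (66.81 vs 63.00 mm).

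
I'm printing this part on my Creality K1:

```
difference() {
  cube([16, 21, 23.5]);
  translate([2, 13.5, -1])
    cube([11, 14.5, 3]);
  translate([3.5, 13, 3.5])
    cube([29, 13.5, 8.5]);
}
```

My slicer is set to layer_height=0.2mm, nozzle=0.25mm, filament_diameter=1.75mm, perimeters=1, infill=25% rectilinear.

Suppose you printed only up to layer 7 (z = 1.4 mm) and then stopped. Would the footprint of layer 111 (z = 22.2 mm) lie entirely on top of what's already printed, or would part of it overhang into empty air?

Compare the two slices. At z = 1.4: the 16×21 cube contributes its full rectangle (area 336.00 mm²); the 11×14.5 cube at (2, 13.5) contributes its full rectangle (area 159.50 mm²); the cube at (3.5, 13) is absent (z outside [3.5, 12]); After the difference (first − rest): starting from the 16×21 cube (336.00 mm²), the 11×14.5 cube at (2, 13.5) partially overlaps it — only the 82.50 mm² overlap (of its 159.50 mm²) is removed, clipping the outline — area = 253.50 mm². At z = 22.2: the cube (footprint 16×21) is included at this height (area 336.00 mm²); the cube at (2, 13.5) is not intersected at this z (z outside [-1, 2]); the cube at (3.5, 13) is absent (z outside [3.5, 12]); Subtracting the remaining from the first: none of the subtracted shapes is present at this height, so the 16×21 cube is unchanged — area = 336.00 mm². Checking containment: at z = 22.2 the cross-section extends beyond the z = 1.4 cross-section by about 82.50 mm².

part overhangs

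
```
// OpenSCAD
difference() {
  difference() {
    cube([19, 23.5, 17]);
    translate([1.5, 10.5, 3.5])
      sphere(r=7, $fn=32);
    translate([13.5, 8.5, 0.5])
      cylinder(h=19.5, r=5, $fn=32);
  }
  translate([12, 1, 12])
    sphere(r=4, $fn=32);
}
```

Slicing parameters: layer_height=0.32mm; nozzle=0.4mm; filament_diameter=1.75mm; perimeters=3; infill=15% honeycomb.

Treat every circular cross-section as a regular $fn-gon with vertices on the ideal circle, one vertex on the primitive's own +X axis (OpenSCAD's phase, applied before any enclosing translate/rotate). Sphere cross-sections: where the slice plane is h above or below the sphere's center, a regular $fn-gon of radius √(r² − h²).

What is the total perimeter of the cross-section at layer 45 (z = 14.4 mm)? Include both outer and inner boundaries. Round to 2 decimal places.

116.69 mm

At z = 14.4 mm: the cube is present — its section is the full 19×23.5 rectangle (perimeter 85.00 mm); the sphere at (1.5, 10.5) is absent (|z−center|=10.900 > r=7); the r=5 cylinder at (13.5, 8.5) gives a regular 32-gon of circumradius 5 (constant along its height) (perimeter = 2·32·5.000·sin(180°/32) = 31.37 mm); After the difference (first − rest): starting from the 19×23.5 cube, the r=5 cylinder at (13.5, 8.5) lies wholly inside it (removes its full 78.04 mm² and its 31.37 mm outline becomes a hole wall) — boundary (outer + 1 inner loop) = 116.37 mm; the r=4 sphere at (12, 1) contributes a regular 32-gon of circumradius √(4²−2.4²) = 3.200 (perimeter = 2·32·3.200·sin(180°/32) = 20.07 mm); Taking the first minus the rest: starting from the result so far, the r=4 sphere at (12, 1) partially overlaps it — only the 21.26 mm² overlap (of its 31.96 mm²) is removed, clipping the outline — boundary = 116.69 mm. Overall, the cross-section is a single solid region. Total boundary length (outer) = 116.69 mm.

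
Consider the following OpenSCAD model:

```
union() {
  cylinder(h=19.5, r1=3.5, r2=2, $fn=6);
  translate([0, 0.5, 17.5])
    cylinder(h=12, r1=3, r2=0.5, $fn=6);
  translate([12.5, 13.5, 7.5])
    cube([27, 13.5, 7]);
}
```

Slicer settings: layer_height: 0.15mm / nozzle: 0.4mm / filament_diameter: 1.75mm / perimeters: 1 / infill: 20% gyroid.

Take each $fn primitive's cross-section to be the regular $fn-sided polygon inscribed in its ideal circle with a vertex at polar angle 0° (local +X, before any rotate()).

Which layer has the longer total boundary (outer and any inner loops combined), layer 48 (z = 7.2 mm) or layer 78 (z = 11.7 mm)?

Layer 48 (z = 7.2): the cone (r1=3.5→r2=2) has section circumradius 2.946 here — a regular 6-gon (perimeter = 2·6·2.946·sin(180°/6) = 17.68 mm); the cone at (0, 0.5) is not intersected at this z (z outside [17.5, 29.5]); the cube at (12.5, 13.5) does not reach this height (z outside [7.5, 14.5]); Combining (union): only the cone is present, so the union is just that shape — boundary = 17.68 mm. So its perimeter = 17.68 mm. Layer 78 (z = 11.7): the cone contributes a regular 6-gon of circumradius 2.600 (interpolated between r1=3.5 and r2=2 at t=0.600) (perimeter = 2·6·2.600·sin(180°/6) = 15.60 mm); the cone at (0, 0.5) does not reach this height (z outside [17.5, 29.5]); the cube at (12.5, 13.5) is present — its section is the full 27×13.5 rectangle (perimeter 81.00 mm); Taking the union: the 2 present regions are separate (no shared area or edge), so areas and boundary lengths simply add and each stays a separate island — boundary = 96.60 mm. So its perimeter = 96.60 mm. Layer 78 is larger (96.60 vs 17.68 mm).

layer 78 (z = 11.7 mm)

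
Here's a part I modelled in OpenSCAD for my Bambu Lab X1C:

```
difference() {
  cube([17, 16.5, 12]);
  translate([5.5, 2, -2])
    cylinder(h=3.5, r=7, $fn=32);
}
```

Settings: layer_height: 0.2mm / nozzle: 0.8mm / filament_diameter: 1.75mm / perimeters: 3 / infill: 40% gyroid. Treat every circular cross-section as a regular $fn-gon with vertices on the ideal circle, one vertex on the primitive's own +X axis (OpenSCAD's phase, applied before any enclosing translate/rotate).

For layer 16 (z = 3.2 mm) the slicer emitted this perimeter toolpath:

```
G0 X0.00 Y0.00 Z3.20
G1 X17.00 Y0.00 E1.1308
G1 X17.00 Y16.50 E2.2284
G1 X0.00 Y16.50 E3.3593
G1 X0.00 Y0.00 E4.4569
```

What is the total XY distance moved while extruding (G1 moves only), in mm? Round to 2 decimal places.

Sum the Euclidean lengths of each G1 segment: total = 67.00 mm.

67.00 mm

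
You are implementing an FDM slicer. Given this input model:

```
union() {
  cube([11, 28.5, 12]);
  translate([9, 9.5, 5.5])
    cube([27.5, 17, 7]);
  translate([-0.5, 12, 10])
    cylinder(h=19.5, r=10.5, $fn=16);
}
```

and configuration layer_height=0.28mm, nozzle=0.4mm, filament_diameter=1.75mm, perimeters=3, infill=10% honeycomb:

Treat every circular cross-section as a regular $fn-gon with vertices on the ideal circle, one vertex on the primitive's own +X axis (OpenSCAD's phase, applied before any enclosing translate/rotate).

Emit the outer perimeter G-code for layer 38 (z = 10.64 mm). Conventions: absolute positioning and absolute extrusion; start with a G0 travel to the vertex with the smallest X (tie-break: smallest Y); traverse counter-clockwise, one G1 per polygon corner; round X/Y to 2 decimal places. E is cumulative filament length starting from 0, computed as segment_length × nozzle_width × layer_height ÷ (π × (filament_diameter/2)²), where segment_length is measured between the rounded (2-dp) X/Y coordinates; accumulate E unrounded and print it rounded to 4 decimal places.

G0 X-11.00 Y12.00 Z10.64
G1 X-10.20 Y7.98 E0.1909
G1 X-7.92 Y4.58 E0.3815
G1 X-4.52 Y2.30 E0.5721
G1 X-0.50 Y1.50 E0.7630
G1 X0.00 Y1.60 E0.7867
G1 X0.00 Y0.00 E0.8612
G1 X11.00 Y0.00 E1.3734
G1 X11.00 Y9.50 E1.8158
G1 X36.50 Y9.50 E3.0032
G1 X36.50 Y26.50 E3.7947
G1 X11.00 Y26.50 E4.9821
G1 X11.00 Y28.50 E5.0753
G1 X0.00 Y28.50 E5.5875
G1 X0.00 Y22.40 E5.8715
G1 X-0.50 Y22.50 E5.8953
G1 X-4.52 Y21.70 E6.0861
G1 X-7.92 Y19.42 E6.2767
G1 X-10.20 Y16.02 E6.4674
G1 X-11.00 Y12.00 E6.6582

At z = 10.64 mm: the 11×28.5 cube contributes its full rectangle; the cube at (9, 9.5) (footprint 27.5×17) is included at this height; the r=10.5 cylinder at (-0.5, 12) gives a regular 16-gon of circumradius 10.5 (constant along its height); Combining (union): the regions partially overlap (shared area 192.31 mm²), so overlapping operands fuse into one piece — 1 connected region. The outline is a single polygon with 19 vertices. Extrusion per mm of travel: 0.4 × 0.28 / (π × 0.875²) = 0.046564. Accumulating E over each segment gives final E = 6.6582.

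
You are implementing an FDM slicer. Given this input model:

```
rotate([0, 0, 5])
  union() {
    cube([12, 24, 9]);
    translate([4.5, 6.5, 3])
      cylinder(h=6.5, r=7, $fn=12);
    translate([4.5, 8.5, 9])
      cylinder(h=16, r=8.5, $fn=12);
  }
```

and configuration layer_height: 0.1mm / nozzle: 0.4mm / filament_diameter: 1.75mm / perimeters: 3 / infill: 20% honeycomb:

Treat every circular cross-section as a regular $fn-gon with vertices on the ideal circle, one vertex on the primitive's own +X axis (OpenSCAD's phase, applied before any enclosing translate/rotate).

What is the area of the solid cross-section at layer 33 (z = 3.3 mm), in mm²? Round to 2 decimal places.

At z = 3.3 mm: the cube (footprint 12×24) is included at this height (area 288.00 mm²); the r=7 cylinder at (4.5, 6.5) gives a regular 12-gon of circumradius 7 (constant along its height) (area = (12/2)·7.000²·sin(360°/12) = 147.00 mm²); the cylinder at (4.5, 8.5) is not intersected at this z (z outside [9, 25]); Taking the union: the regions partially overlap — summed areas 435.00 mm² minus the doubly-counted overlap 129.41 mm² gives 305.59 mm² — area = 305.59 mm²; (whole slice rotated 5° about Z — lengths, areas and connectivity unchanged). Overall, the cross-section is a single solid region. Net area = 305.59 mm².

305.59 mm²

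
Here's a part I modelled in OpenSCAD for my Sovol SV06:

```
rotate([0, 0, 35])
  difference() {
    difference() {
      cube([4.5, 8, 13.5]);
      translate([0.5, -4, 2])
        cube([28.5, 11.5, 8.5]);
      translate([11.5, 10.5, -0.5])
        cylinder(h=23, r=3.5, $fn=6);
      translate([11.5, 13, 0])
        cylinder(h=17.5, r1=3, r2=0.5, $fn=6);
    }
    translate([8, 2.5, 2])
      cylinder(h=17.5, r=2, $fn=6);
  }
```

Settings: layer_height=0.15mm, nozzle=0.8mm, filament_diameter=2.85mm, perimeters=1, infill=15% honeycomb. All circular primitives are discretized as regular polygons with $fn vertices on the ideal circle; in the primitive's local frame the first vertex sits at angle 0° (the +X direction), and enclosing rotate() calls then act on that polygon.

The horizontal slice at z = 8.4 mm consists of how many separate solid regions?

1

At z = 8.4 mm: the cube (footprint 4.5×8) is included at this height; the cube at (0.5, -4) is present — its section is the full 28.5×11.5 rectangle; the r=3.5 cylinder at (11.5, 10.5) contributes a regular 6-gon of circumradius 3.5; the cone at (11.5, 13): at t=0.480 of its height the radius interpolates to r₁+(r₂−r₁)t = 1.800, giving a regular 6-gon of that circumradius; Taking the first minus the rest: starting from the 4.5×8 cube, the 28.5×11.5 cube at (0.5, -4) partially overlaps it — only the 30.00 mm² overlap (of its 327.75 mm²) is removed, clipping the outline; the r=3.5 cylinder at (11.5, 10.5) misses the remaining region (no effect); the cone at (11.5, 13) misses the remaining region (no effect) — 1 connected region; the r=2 cylinder at (8, 2.5) gives a regular 6-gon of circumradius 2 (constant along its height); Subtracting the remaining from the first: starting from the result so far, the r=2 cylinder at (8, 2.5) misses the remaining region (no effect) — 1 connected region; (whole slice rotated 35° about Z — lengths, areas and connectivity unchanged). The result has 1 disconnected region.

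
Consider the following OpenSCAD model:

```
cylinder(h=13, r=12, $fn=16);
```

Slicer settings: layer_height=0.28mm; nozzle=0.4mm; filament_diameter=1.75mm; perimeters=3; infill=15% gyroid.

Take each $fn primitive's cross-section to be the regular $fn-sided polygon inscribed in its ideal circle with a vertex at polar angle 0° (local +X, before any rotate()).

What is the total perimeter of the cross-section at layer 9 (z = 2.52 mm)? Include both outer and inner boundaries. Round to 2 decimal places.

At z = 2.52 mm: the r=12 cylinder gives a regular 16-gon of circumradius 12 (constant along its height) (perimeter = 2·16·12.000·sin(180°/16) = 74.91 mm). Overall, the cross-section is a single solid region. Total boundary length (outer) = 74.91 mm.

74.91 mm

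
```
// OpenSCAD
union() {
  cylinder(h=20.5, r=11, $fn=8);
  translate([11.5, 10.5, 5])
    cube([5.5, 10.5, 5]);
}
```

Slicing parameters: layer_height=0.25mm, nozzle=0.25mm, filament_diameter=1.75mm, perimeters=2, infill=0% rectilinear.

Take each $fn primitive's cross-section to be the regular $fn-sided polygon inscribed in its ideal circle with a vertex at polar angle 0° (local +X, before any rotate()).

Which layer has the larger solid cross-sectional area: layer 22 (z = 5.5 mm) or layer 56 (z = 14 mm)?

layer 22 (z = 5.5 mm)

Layer 22 (z = 5.5): the r=11 cylinder gives a regular 8-gon of circumradius 11 (constant along its height) (area = (8/2)·11.000²·sin(360°/8) = 342.24 mm²); the 5.5×10.5 cube at (11.5, 10.5) contributes its full rectangle (area 57.75 mm²); Combining (union): the 2 present regions are separate (no shared area or edge), so areas and boundary lengths simply add and each stays a separate island — area = 399.99 mm². So its area = 399.99 mm². Layer 56 (z = 14): the cylinder: section is a regular 8-gon, circumradius r=11 (area = (8/2)·11.000²·sin(360°/8) = 342.24 mm²); the cube at (11.5, 10.5) is absent (z outside [5, 10]); Merging all regions: only the r=11 cylinder is present, so the union is just that shape — area = 342.24 mm². So its area = 342.24 mm². Layer 22 is larger (399.99 vs 342.24 mm²).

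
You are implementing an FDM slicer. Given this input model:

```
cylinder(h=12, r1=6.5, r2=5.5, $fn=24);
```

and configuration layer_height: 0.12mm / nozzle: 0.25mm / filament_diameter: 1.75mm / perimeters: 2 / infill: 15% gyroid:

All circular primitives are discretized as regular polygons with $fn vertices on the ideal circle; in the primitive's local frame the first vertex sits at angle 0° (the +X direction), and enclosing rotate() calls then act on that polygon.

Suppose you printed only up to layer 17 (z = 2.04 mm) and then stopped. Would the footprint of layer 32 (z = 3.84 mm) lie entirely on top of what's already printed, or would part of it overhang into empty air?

Compare the two slices. At z = 2.04: the cone: at t=0.170 of its height the radius interpolates to r₁+(r₂−r₁)t = 6.330, giving a regular 24-gon of that circumradius (area = (24/2)·6.330²·sin(360°/24) = 124.45 mm²). At z = 3.84: the cone (r1=6.5→r2=5.5) has section circumradius 6.180 here — a regular 24-gon (area = (24/2)·6.180²·sin(360°/24) = 118.62 mm²). Checking containment: the cross-section at z = 3.84 is a subset of the cross-section at z = 2.04.

entirely on top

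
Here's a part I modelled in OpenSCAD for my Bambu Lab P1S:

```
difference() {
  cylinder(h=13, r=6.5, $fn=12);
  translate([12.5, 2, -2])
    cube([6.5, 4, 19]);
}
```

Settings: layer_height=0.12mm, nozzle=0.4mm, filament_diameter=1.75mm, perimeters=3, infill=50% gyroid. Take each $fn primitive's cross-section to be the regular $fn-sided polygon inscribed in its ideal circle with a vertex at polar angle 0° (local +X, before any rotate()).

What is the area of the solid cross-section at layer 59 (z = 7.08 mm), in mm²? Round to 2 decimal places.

At z = 7.08 mm: the r=6.5 cylinder contributes a regular 12-gon of circumradius 6.5 (area = (12/2)·6.500²·sin(360°/12) = 126.75 mm²); the 6.5×4 cube at (12.5, 2) contributes its full rectangle (area 26.00 mm²); After the difference (first − rest): starting from the r=6.5 cylinder (126.75 mm²), the 6.5×4 cube at (12.5, 2) misses the remaining region (no effect) — area = 126.75 mm². Overall, the cross-section is a single solid region. Net area = 126.75 mm².

126.75 mm²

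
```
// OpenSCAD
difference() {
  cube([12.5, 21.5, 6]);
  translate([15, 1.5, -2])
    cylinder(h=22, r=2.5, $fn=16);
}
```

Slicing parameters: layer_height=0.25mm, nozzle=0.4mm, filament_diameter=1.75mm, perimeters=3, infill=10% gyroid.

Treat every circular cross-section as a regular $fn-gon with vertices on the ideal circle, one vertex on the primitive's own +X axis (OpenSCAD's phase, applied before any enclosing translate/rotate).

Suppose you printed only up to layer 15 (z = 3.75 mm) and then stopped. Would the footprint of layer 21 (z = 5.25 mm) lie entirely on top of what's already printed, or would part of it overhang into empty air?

entirely on top

Compare the two slices. At z = 3.75: the 12.5×21.5 cube contributes its full rectangle (area 268.75 mm²); the cylinder at (15, 1.5): section is a regular 16-gon, circumradius r=2.5 (area = (16/2)·2.500²·sin(360°/16) = 19.13 mm²); Taking the first minus the rest: starting from the 12.5×21.5 cube (268.75 mm²), the r=2.5 cylinder at (15, 1.5) misses the remaining region (no effect) — area = 268.75 mm². At z = 5.25: the cube (footprint 12.5×21.5) is included at this height (area 268.75 mm²); the r=2.5 cylinder at (15, 1.5) contributes a regular 16-gon of circumradius 2.5 (area = (16/2)·2.500²·sin(360°/16) = 19.13 mm²); After the difference (first − rest): starting from the 12.5×21.5 cube (268.75 mm²), the r=2.5 cylinder at (15, 1.5) misses the remaining region (no effect) — area = 268.75 mm². Checking containment: the cross-section at z = 5.25 is a subset of the cross-section at z = 3.75.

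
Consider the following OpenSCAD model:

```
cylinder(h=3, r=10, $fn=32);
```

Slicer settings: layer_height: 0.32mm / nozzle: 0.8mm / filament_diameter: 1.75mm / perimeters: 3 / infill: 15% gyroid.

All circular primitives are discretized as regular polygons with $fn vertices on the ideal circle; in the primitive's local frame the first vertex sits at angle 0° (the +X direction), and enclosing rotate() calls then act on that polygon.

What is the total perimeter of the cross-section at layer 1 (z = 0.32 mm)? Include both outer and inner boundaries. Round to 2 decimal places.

62.73 mm

At z = 0.32 mm: the cylinder: section is a regular 32-gon, circumradius r=10 (perimeter = 2·32·10.000·sin(180°/32) = 62.73 mm). Overall, the cross-section is a single solid region. Total boundary length (outer) = 62.73 mm.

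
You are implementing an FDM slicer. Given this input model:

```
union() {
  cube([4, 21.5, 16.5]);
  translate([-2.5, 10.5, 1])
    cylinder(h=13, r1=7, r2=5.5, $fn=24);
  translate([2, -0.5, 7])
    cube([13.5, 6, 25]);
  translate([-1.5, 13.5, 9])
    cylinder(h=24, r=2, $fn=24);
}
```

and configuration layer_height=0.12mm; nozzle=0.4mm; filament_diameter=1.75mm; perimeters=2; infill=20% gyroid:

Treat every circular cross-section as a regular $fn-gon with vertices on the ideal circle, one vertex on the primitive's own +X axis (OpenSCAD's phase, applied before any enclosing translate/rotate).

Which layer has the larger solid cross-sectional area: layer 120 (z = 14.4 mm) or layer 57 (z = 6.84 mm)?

layer 57 (z = 6.84 mm)

Layer 120 (z = 14.4): the 4×21.5 cube contributes its full rectangle (area 86.00 mm²); the cone at (-2.5, 10.5) is not intersected at this z (z outside [1, 14]); the 13.5×6 cube at (2, -0.5) contributes its full rectangle (area 81.00 mm²); the r=2 cylinder at (-1.5, 13.5) contributes a regular 24-gon of circumradius 2 (area = (24/2)·2.000²·sin(360°/24) = 12.42 mm²); Merging all regions: the regions partially overlap — summed areas 179.42 mm² minus the doubly-counted overlap 11.87 mm² gives 167.55 mm² — area = 167.55 mm². So its area = 167.55 mm². Layer 57 (z = 6.84): the cube (footprint 4×21.5) is included at this height (area 86.00 mm²); the cone at (-2.5, 10.5) contributes a regular 24-gon of circumradius 6.326 (interpolated between r1=7 and r2=5.5 at t=0.449) (area = (24/2)·6.326²·sin(360°/24) = 124.30 mm²); the cube at (2, -0.5) does not reach this height (z outside [7, 32]); the cylinder at (-1.5, 13.5) is not intersected at this z (z outside [9, 33]); Combining (union): the regions partially overlap — summed areas 210.30 mm² minus the doubly-counted overlap 31.55 mm² gives 178.75 mm² — area = 178.75 mm². So its area = 178.75 mm². Layer 57 is larger (178.75 vs 167.55 mm²).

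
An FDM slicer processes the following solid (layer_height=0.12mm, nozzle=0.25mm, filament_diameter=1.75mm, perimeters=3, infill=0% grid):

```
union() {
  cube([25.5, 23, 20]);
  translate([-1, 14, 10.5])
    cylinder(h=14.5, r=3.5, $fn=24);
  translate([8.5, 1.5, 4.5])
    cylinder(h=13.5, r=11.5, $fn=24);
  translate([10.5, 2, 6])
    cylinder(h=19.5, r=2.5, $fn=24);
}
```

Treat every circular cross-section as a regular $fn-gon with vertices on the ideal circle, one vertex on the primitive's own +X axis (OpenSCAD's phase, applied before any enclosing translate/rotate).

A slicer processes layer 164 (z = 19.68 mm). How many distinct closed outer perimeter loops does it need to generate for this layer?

At z = 19.68 mm: the cube (footprint 25.5×23) is included at this height; the r=3.5 cylinder at (-1, 14) contributes a regular 24-gon of circumradius 3.5; the cylinder at (8.5, 1.5) does not reach this height (z outside [4.5, 18]); the r=2.5 cylinder at (10.5, 2) gives a regular 24-gon of circumradius 2.5 (constant along its height); Merging all regions: the regions partially overlap (shared area 30.59 mm²), so overlapping operands fuse into one piece — 1 connected region. The result has 1 disconnected region.

1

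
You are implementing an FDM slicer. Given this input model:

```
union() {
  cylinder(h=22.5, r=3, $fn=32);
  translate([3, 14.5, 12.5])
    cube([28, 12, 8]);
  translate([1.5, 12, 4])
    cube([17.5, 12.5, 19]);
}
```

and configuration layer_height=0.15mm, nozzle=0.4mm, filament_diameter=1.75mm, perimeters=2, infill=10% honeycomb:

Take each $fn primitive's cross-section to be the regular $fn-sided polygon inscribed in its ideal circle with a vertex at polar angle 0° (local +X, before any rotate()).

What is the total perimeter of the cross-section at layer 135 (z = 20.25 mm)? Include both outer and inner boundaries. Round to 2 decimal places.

At z = 20.25 mm: the r=3 cylinder gives a regular 32-gon of circumradius 3 (constant along its height) (perimeter = 2·32·3.000·sin(180°/32) = 18.82 mm); the cube at (3, 14.5) (footprint 28×12) is included at this height (perimeter 80.00 mm); the 17.5×12.5 cube at (1.5, 12) contributes its full rectangle (perimeter 60.00 mm); Merging all regions: the regions partially overlap (shared area 160.00 mm²), so the edge portions inside another operand are dropped and the merged outline is re-measured after clipping — boundary = 106.82 mm. Overall, the cross-section has 2 separate islands. Total boundary length (outer) = 106.82 mm.

106.82 mm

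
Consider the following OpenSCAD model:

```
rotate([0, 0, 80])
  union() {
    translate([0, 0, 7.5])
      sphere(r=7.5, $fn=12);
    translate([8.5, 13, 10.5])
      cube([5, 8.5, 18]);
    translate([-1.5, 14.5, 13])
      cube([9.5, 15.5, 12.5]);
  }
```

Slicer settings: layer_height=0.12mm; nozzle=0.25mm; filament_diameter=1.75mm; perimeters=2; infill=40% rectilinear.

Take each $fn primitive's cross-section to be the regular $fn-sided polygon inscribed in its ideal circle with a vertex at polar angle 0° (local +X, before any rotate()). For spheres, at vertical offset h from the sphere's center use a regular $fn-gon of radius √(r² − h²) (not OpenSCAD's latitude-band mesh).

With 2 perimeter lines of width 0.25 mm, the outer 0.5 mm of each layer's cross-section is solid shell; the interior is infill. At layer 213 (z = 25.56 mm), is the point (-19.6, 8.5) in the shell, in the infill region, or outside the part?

outside

At z = 25.56 mm: the sphere does not reach this height (|z−center|=18.060 > r=7.5); the cube at (8.5, 13) is present — its section is the full 5×8.5 rectangle; the cube at (-1.5, 14.5) does not reach this height (z outside [13, 25.5]); Combining (union): only the 5×8.5 cube at (8.5, 13) is present, so the union is just that shape — 1 connected region; (whole slice rotated 80° about Z — lengths, areas and connectivity unchanged). Overall, the cross-section is a single solid region. Undo the 80° rotation: the query point maps to (4.967, 20.778) in the un-rotated model frame. The nearest boundary edge runs (8.50, 21.50)→(8.50, 13.00); distance from the point to it = 3.53 mm. The point is not inside any of the regions above, so it lies outside the cross-section (3.53 mm from the nearest boundary).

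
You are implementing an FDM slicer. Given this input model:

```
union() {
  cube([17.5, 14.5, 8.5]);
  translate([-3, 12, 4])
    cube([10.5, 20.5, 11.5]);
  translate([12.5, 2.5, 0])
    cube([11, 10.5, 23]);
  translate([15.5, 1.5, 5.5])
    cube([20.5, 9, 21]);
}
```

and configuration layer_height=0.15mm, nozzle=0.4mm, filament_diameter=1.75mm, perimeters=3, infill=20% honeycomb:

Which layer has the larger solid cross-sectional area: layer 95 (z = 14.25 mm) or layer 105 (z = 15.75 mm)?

layer 95 (z = 14.25 mm)

Layer 95 (z = 14.25): the cube does not reach this height (z outside [0, 8.5]); the cube at (-3, 12) is present — its section is the full 10.5×20.5 rectangle (area 215.25 mm²); the 11×10.5 cube at (12.5, 2.5) contributes its full rectangle (area 115.50 mm²); the cube at (15.5, 1.5) is present — its section is the full 20.5×9 rectangle (area 184.50 mm²); Merging all regions: the regions partially overlap — summed areas 515.25 mm² minus the doubly-counted overlap 64.00 mm² gives 451.25 mm² — area = 451.25 mm². So its area = 451.25 mm². Layer 105 (z = 15.75): the cube does not reach this height (z outside [0, 8.5]); the cube at (-3, 12) does not reach this height (z outside [4, 15.5]); the cube at (12.5, 2.5) (footprint 11×10.5) is included at this height (area 115.50 mm²); the cube at (15.5, 1.5) (footprint 20.5×9) is included at this height (area 184.50 mm²); Combining (union): the regions partially overlap — summed areas 300.00 mm² minus the doubly-counted overlap 64.00 mm² gives 236.00 mm² — area = 236.00 mm². So its area = 236.00 mm². Layer 95 is larger (451.25 vs 236.00 mm²).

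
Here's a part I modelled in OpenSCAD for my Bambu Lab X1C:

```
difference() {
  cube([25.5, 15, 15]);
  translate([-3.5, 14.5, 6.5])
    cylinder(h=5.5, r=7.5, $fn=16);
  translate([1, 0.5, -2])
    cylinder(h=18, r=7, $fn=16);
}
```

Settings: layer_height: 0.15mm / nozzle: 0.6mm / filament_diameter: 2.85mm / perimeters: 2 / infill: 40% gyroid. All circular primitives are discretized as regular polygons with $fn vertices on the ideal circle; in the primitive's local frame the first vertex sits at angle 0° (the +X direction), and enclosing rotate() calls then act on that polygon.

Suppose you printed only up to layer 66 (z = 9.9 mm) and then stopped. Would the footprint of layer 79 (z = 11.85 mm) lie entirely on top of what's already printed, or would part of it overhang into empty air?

Compare the two slices. At z = 9.9: the cube is present — its section is the full 25.5×15 rectangle (area 382.50 mm²); the cylinder at (-3.5, 14.5): section is a regular 16-gon, circumradius r=7.5 (area = (16/2)·7.500²·sin(360°/16) = 172.21 mm²); the r=7 cylinder at (1, 0.5) contributes a regular 16-gon of circumradius 7 (area = (16/2)·7.000²·sin(360°/16) = 150.01 mm²); After the difference (first − rest): starting from the 25.5×15 cube (382.50 mm²), the r=7.5 cylinder at (-3.5, 14.5) partially overlaps it — only the 20.09 mm² overlap (of its 172.21 mm²) is removed, clipping the outline; the r=7 cylinder at (1, 0.5) partially overlaps it — only the 48.38 mm² overlap (of its 150.01 mm²) is removed, clipping the outline — area = 314.03 mm². At z = 11.85: the cube is present — its section is the full 25.5×15 rectangle (area 382.50 mm²); the r=7.5 cylinder at (-3.5, 14.5) gives a regular 16-gon of circumradius 7.5 (constant along its height) (area = (16/2)·7.500²·sin(360°/16) = 172.21 mm²); the r=7 cylinder at (1, 0.5) contributes a regular 16-gon of circumradius 7 (area = (16/2)·7.000²·sin(360°/16) = 150.01 mm²); Subtracting the remaining from the first: starting from the 25.5×15 cube (382.50 mm²), the r=7.5 cylinder at (-3.5, 14.5) partially overlaps it — only the 20.09 mm² overlap (of its 172.21 mm²) is removed, clipping the outline; the r=7 cylinder at (1, 0.5) partially overlaps it — only the 48.38 mm² overlap (of its 150.01 mm²) is removed, clipping the outline — area = 314.03 mm². Checking containment: the cross-section at z = 11.85 is a subset of the cross-section at z = 9.9.

entirely on top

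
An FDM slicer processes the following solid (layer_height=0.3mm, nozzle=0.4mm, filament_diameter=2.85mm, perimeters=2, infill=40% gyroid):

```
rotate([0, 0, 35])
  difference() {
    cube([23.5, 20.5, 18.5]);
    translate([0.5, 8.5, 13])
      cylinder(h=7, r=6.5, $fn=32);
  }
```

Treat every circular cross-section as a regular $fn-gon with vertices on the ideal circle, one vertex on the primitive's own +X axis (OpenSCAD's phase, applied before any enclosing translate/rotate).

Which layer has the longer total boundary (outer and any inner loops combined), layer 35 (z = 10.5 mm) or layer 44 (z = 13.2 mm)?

Layer 35 (z = 10.5): the cube is present — its section is the full 23.5×20.5 rectangle (perimeter 88.00 mm); the cylinder at (0.5, 8.5) does not reach this height (z outside [13, 20]); Subtracting the remaining from the first: none of the subtracted shapes is present at this height, so the 23.5×20.5 cube is unchanged — boundary = 88.00 mm; (whole slice rotated 35° about Z — lengths, areas and connectivity unchanged). So its perimeter = 88.00 mm. Layer 44 (z = 13.2): the 23.5×20.5 cube contributes its full rectangle (perimeter 88.00 mm); the r=6.5 cylinder at (0.5, 8.5) contributes a regular 32-gon of circumradius 6.5 (perimeter = 2·32·6.500·sin(180°/32) = 40.78 mm); Taking the first minus the rest: starting from the 23.5×20.5 cube, the r=6.5 cylinder at (0.5, 8.5) partially overlaps it — only the 72.42 mm² overlap (of its 131.88 mm²) is removed, clipping the outline — boundary = 96.49 mm; (rotated 35° about Z; rotation is an isometry so areas/perimeters/island counts are preserved). So its perimeter = 96.49 mm. Layer 44 is larger (96.49 vs 88.00 mm).

layer 44 (z = 13.2 mm)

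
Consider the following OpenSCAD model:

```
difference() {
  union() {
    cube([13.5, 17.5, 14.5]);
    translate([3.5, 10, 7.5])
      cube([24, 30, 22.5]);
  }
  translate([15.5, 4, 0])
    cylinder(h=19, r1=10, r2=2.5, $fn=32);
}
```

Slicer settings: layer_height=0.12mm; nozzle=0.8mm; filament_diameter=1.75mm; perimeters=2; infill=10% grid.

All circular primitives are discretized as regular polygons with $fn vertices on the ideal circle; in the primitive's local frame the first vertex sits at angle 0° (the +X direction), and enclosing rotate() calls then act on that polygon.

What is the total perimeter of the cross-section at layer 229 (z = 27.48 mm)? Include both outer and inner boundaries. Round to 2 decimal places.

At z = 27.48 mm: the cube does not reach this height (z outside [0, 14.5]); the cube at (3.5, 10) is present — its section is the full 24×30 rectangle (perimeter 108.00 mm); Taking the union: only the 24×30 cube at (3.5, 10) is present, so the union is just that shape — boundary = 108.00 mm; the cone at (15.5, 4) does not reach this height (z outside [0, 19]); Taking the first minus the rest: none of the subtracted shapes is present at this height, so that combined region is unchanged — boundary = 108.00 mm. Overall, the cross-section is a single solid region. Total boundary length (outer) = 108.00 mm.

108.00 mm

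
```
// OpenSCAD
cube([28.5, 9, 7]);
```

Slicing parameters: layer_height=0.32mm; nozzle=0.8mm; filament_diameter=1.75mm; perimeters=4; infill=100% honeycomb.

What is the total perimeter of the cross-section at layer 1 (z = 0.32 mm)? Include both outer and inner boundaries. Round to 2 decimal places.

At z = 0.32 mm: the 28.5×9 cube contributes its full rectangle (perimeter 75.00 mm). Overall, the cross-section is a single solid region. Total boundary length (outer) = 75.00 mm.

75.00 mm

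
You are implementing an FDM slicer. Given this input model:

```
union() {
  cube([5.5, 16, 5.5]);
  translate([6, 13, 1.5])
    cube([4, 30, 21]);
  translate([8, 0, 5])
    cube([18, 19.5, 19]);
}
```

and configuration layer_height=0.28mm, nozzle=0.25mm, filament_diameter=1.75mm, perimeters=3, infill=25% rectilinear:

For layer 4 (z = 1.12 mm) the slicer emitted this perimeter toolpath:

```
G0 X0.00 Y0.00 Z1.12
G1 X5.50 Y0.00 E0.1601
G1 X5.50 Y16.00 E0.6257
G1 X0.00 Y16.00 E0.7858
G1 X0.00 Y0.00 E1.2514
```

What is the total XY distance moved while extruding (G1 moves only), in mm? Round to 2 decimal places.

Sum the Euclidean lengths of each G1 segment: total = 43.00 mm.

43.00 mm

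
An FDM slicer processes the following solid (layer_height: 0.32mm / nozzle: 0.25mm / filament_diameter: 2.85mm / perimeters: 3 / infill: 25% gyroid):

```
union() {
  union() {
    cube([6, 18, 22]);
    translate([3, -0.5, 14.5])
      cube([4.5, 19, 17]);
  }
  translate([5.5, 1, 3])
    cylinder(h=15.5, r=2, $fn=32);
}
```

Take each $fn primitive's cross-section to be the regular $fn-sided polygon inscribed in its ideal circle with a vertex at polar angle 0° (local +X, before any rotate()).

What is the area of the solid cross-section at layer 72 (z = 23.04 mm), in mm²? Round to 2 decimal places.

85.50 mm²

At z = 23.04 mm: the cube does not reach this height (z outside [0, 22]); the cube at (3, -0.5) (footprint 4.5×19) is included at this height (area 85.50 mm²); Combining (union): only the 4.5×19 cube at (3, -0.5) is present, so the union is just that shape — area = 85.50 mm²; the cylinder at (5.5, 1) is not intersected at this z (z outside [3, 18.5]); Combining (union): only the result so far is present, so the union is just that shape — area = 85.50 mm². Overall, the cross-section is a single solid region. Net area = 85.50 mm².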